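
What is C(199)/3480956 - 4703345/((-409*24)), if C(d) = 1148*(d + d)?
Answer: 4094155491871/8542266024 ≈ 479.28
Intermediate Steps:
C(d) = 2296*d (C(d) = 1148*(2*d) = 2296*d)
C(199)/3480956 - 4703345/((-409*24)) = (2296*199)/3480956 - 4703345/((-409*24)) = 456904*(1/3480956) - 4703345/(-9816) = 114226/870239 - 4703345*(-1/9816) = 114226/870239 + 4703345/9816 = 4094155491871/8542266024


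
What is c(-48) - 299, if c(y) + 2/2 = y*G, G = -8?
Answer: 84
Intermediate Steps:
c(y) = -1 - 8*y (c(y) = -1 + y*(-8) = -1 - 8*y)
c(-48) - 299 = (-1 - 8*(-48)) - 299 = (-1 + 384) - 299 = 383 - 299 = 84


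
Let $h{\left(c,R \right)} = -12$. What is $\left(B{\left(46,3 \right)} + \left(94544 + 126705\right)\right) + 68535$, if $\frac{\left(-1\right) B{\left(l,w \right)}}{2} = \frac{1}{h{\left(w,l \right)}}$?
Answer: $\frac{1738705}{6} \approx 2.8978 \cdot 10^{5}$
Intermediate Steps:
$B{\left(l,w \right)} = \frac{1}{6}$ ($B{\left(l,w \right)} = - \frac{2}{-12} = \left(-2\right) \left(- \frac{1}{12}\right) = \frac{1}{6}$)
$\left(B{\left(46,3 \right)} + \left(94544 + 126705\right)\right) + 68535 = \left(\frac{1}{6} + \left(94544 + 126705\right)\right) + 68535 = \left(\frac{1}{6} + 221249\right) + 68535 = \frac{1327495}{6} + 68535 = \frac{1738705}{6}$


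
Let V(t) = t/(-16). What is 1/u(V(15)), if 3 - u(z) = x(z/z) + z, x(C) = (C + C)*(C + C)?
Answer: -16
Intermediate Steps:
x(C) = 4*C² (x(C) = (2*C)*(2*C) = 4*C²)
V(t) = -t/16 (V(t) = t*(-1/16) = -t/16)
u(z) = -1 - z (u(z) = 3 - (4*(z/z)² + z) = 3 - (4*1² + z) = 3 - (4*1 + z) = 3 - (4 + z) = 3 + (-4 - z) = -1 - z)
1/u(V(15)) = 1/(-1 - (-1)*15/16) = 1/(-1 - 1*(-15/16)) = 1/(-1 + 15/16) = 1/(-1/16) = -16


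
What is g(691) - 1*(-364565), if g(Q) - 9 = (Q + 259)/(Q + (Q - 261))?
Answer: 21509916/59 ≈ 3.6458e+5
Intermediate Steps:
g(Q) = 9 + (259 + Q)/(-261 + 2*Q) (g(Q) = 9 + (Q + 259)/(Q + (Q - 261)) = 9 + (259 + Q)/(Q + (-261 + Q)) = 9 + (259 + Q)/(-261 + 2*Q))
g(691) - 1*(-364565) = 19*(-110 + 691)/(-261 + 2*691) - 1*(-364565) = 19*581/(-261 + 1382) + 364565 = 19*581/1121 + 364565 = 19*(1/1121)*581 + 364565 = 581/59 + 364565 = 21509916/59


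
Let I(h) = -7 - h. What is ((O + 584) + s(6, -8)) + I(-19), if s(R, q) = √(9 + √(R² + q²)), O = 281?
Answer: 877 + √19 ≈ 881.36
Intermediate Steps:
((O + 584) + s(6, -8)) + I(-19) = ((281 + 584) + √(9 + √(6² + (-8)²))) + (-7 - 1*(-19)) = (865 + √(9 + √(36 + 64))) + (-7 + 19) = (865 + √(9 + √100)) + 12 = (865 + √(9 + 10)) + 12 = (865 + √19) + 12 = 877 + √19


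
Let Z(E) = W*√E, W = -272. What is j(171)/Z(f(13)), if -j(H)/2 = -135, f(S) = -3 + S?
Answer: -27*√10/272 ≈ -0.31390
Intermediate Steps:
j(H) = 270 (j(H) = -2*(-135) = 270)
Z(E) = -272*√E
j(171)/Z(f(13)) = 270/((-272*√(-3 + 13))) = 270/((-272*√10)) = 270*(-√10/2720) = -27*√10/272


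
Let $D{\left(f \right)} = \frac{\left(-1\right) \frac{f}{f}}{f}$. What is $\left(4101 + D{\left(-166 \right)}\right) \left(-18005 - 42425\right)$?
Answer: $- \frac{20569374905}{83} \approx -2.4782 \cdot 10^{8}$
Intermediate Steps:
$D{\left(f \right)} = - \frac{1}{f}$ ($D{\left(f \right)} = \frac{\left(-1\right) 1}{f} = - \frac{1}{f}$)
$\left(4101 + D{\left(-166 \right)}\right) \left(-18005 - 42425\right) = \left(4101 - \frac{1}{-166}\right) \left(-18005 - 42425\right) = \left(4101 - - \frac{1}{166}\right) \left(-60430\right) = \left(4101 + \frac{1}{166}\right) \left(-60430\right) = \frac{680767}{166} \left(-60430\right) = - \frac{20569374905}{83}$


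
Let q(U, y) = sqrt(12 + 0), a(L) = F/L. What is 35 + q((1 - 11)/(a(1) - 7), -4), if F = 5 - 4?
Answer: 35 + 2*sqrt(3) ≈ 38.464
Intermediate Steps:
F = 1
a(L) = 1/L
q(U, y) = 2*sqrt(3) (q(U, y) = sqrt(12) = 2*sqrt(3))
35 + q((1 - 11)/(a(1) - 7), -4) = 35 + 2*sqrt(3)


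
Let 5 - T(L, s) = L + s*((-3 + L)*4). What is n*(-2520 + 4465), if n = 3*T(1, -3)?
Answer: -116700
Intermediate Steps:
T(L, s) = 5 - L - s*(-12 + 4*L) (T(L, s) = 5 - (L + s*((-3 + L)*4)) = 5 - (L + s*(-12 + 4*L)) = 5 + (-L - s*(-12 + 4*L)) = 5 - L - s*(-12 + 4*L))
n = -60 (n = 3*(5 - 1*1 + 12*(-3) - 4*1*(-3)) = 3*(5 - 1 - 36 + 12) = 3*(-20) = -60)
n*(-2520 + 4465) = -60*(-2520 + 4465) = -60*1945 = -116700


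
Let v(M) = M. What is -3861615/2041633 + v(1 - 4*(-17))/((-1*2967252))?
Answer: -3819508568219/2019346534172 ≈ -1.8915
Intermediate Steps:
-3861615/2041633 + v(1 - 4*(-17))/((-1*2967252)) = -3861615/2041633 + (1 - 4*(-17))/((-1*2967252)) = -3861615*1/2041633 + (1 + 68)/(-2967252) = -3861615/2041633 + 69*(-1/2967252) = -3861615/2041633 - 23/989084 = -3819508568219/2019346534172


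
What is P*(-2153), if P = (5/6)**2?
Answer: -53825/36 ≈ -1495.1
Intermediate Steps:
P = 25/36 (P = (5*(1/6))**2 = (5/6)**2 = 25/36 ≈ 0.69444)
P*(-2153) = (25/36)*(-2153) = -53825/36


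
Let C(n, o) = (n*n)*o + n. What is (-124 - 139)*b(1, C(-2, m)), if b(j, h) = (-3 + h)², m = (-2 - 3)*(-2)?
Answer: -322175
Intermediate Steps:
m = 10 (m = -5*(-2) = 10)
C(n, o) = n + o*n² (C(n, o) = n²*o + n = o*n² + n = n + o*n²)
(-124 - 139)*b(1, C(-2, m)) = (-124 - 139)*(-3 - 2*(1 - 2*10))² = -263*(-3 - 2*(1 - 20))² = -263*(-3 - 2*(-19))² = -263*(-3 + 38)² = -263*35² = -263*1225 = -322175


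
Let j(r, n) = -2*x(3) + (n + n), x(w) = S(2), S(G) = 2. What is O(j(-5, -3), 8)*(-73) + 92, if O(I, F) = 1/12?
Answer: 1031/12 ≈ 85.917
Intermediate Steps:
x(w) = 2
j(r, n) = -4 + 2*n (j(r, n) = -2*2 + (n + n) = -4 + 2*n)
O(I, F) = 1/12
O(j(-5, -3), 8)*(-73) + 92 = (1/12)*(-73) + 92 = -73/12 + 92 = 1031/12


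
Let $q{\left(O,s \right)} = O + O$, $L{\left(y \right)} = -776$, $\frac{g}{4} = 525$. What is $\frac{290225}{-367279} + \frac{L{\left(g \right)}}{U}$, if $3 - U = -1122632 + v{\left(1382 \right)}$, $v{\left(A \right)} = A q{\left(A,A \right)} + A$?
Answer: $- \frac{782914725371}{991137273005} \approx -0.78992$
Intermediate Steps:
$g = 2100$ ($g = 4 \cdot 525 = 2100$)
$q{\left(O,s \right)} = 2 O$
$v{\left(A \right)} = A + 2 A^{2}$ ($v{\left(A \right)} = A 2 A + A = 2 A^{2} + A = A + 2 A^{2}$)
$U = -2698595$ ($U = 3 - \left(-1122632 + 1382 \left(1 + 2 \cdot 1382\right)\right) = 3 - \left(-1122632 + 1382 \left(1 + 2764\right)\right) = 3 - \left(-1122632 + 1382 \cdot 2765\right) = 3 - \left(-1122632 + 3821230\right) = 3 - 2698598 = -2698595$)
$\frac{290225}{-367279} + \frac{L{\left(g \right)}}{U} = \frac{290225}{-367279} - \frac{776}{-2698595} = 290225 \left(- \frac{1}{367279}\right) - - \frac{776}{2698595} = - \frac{290225}{367279} + \frac{776}{2698595} = - \frac{782914725371}{991137273005}$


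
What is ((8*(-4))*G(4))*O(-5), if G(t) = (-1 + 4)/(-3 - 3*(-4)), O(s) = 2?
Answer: -64/3 ≈ -21.333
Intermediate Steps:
G(t) = 1/3 (G(t) = 3/(-3 + 12) = 3/9 = 3*(1/9) = 1/3)
((8*(-4))*G(4))*O(-5) = ((8*(-4))*(1/3))*2 = -32*1/3*2 = -32/3*2 = -64/3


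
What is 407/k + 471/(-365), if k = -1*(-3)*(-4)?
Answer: -154207/4380 ≈ -35.207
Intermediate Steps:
k = -12 (k = 3*(-4) = -12)
407/k + 471/(-365) = 407/(-12) + 471/(-365) = 407*(-1/12) + 471*(-1/365) = -407/12 - 471/365 = -154207/4380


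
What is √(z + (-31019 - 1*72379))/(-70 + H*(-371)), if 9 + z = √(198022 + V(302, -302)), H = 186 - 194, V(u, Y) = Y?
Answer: √(-103407 + 2*√49430)/2898 ≈ 0.11072*I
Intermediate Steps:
H = -8
z = -9 + 2*√49430 (z = -9 + √(198022 - 302) = -9 + √197720 = -9 + 2*√49430 ≈ 435.66)
√(z + (-31019 - 1*72379))/(-70 + H*(-371)) = √((-9 + 2*√49430) + (-31019 - 1*72379))/(-70 - 8*(-371)) = √((-9 + 2*√49430) + (-31019 - 72379))/(-70 + 2968) = √((-9 + 2*√49430) - 103398)/2898 = √(-103407 + 2*√49430)*(1/2898) = √(-103407 + 2*√49430)/2898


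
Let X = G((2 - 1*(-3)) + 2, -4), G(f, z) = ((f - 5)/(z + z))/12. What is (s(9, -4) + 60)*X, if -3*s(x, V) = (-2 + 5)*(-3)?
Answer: -21/16 ≈ -1.3125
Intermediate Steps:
s(x, V) = 3 (s(x, V) = -(-2 + 5)*(-3)/3 = -(-3) = -⅓*(-9) = 3)
G(f, z) = (-5 + f)/(24*z) (G(f, z) = ((-5 + f)/((2*z)))*(1/12) = ((-5 + f)*(1/(2*z)))*(1/12) = ((-5 + f)/(2*z))*(1/12) = (-5 + f)/(24*z))
X = -1/48 (X = (1/24)*(-5 + ((2 - 1*(-3)) + 2))/(-4) = (1/24)*(-¼)*(-5 + ((2 + 3) + 2)) = (1/24)*(-¼)*(-5 + (5 + 2)) = (1/24)*(-¼)*(-5 + 7) = (1/24)*(-¼)*2 = -1/48 ≈ -0.020833)
(s(9, -4) + 60)*X = (3 + 60)*(-1/48) = 63*(-1/48) = -21/16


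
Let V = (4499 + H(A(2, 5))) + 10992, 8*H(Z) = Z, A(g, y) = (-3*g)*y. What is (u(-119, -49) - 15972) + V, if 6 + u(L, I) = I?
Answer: -2159/4 ≈ -539.75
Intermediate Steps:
A(g, y) = -3*g*y
H(Z) = Z/8
V = 61949/4 (V = (4499 + (-3*2*5)/8) + 10992 = (4499 + (⅛)*(-30)) + 10992 = (4499 - 15/4) + 10992 = 17981/4 + 10992 = 61949/4 ≈ 15487.)
u(L, I) = -6 + I
(u(-119, -49) - 15972) + V = ((-6 - 49) - 15972) + 61949/4 = (-55 - 15972) + 61949/4 = -16027 + 61949/4 = -2159/4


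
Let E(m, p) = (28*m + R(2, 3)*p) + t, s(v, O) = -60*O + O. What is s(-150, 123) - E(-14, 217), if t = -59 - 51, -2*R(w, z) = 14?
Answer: -5236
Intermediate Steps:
R(w, z) = -7 (R(w, z) = -½*14 = -7)
t = -110
s(v, O) = -59*O
E(m, p) = -110 - 7*p + 28*m (E(m, p) = (28*m - 7*p) - 110 = (-7*p + 28*m) - 110 = -110 - 7*p + 28*m)
s(-150, 123) - E(-14, 217) = -59*123 - (-110 - 7*217 + 28*(-14)) = -7257 - (-110 - 1519 - 392) = -7257 - 1*(-2021) = -7257 + 2021 = -5236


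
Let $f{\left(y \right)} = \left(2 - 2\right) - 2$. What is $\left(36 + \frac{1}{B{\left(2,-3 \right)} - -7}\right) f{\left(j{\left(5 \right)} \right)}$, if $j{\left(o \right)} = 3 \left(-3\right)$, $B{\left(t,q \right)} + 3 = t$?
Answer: $- \frac{217}{3} \approx -72.333$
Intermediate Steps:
$B{\left(t,q \right)} = -3 + t$
$j{\left(o \right)} = -9$
$f{\left(y \right)} = -2$ ($f{\left(y \right)} = 0 - 2 = -2$)
$\left(36 + \frac{1}{B{\left(2,-3 \right)} - -7}\right) f{\left(j{\left(5 \right)} \right)} = \left(36 + \frac{1}{\left(-3 + 2\right) - -7}\right) \left(-2\right) = \left(36 + \frac{1}{-1 + 7}\right) \left(-2\right) = \left(36 + \frac{1}{6}\right) \left(-2\right) = \frac{217}{6} \left(-2\right) = - \frac{217}{3}$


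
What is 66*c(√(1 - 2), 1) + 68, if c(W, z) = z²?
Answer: 134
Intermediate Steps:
66*c(√(1 - 2), 1) + 68 = 66*1² + 68 = 66*1 + 68 = 66 + 68 = 134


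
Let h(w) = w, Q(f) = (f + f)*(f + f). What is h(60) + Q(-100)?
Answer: 40060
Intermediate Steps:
Q(f) = 4*f² (Q(f) = (2*f)*(2*f) = 4*f²)
h(60) + Q(-100) = 60 + 4*(-100)² = 60 + 4*10000 = 60 + 40000 = 40060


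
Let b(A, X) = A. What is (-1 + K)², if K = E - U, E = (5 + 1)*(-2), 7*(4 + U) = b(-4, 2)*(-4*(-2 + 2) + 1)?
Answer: 3481/49 ≈ 71.041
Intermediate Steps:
U = -32/7 (U = -4 + (-4*(-4*(-2 + 2) + 1))/7 = -4 + (-4*(-4*0 + 1))/7 = -4 + (-4*(0 + 1))/7 = -4 + (-4*1)/7 = -4 + (⅐)*(-4) = -4 - 4/7 = -32/7 ≈ -4.5714)
E = -12 (E = 6*(-2) = -12)
K = -52/7 (K = -12 - 1*(-32/7) = -12 + 32/7 = -52/7 ≈ -7.4286)
(-1 + K)² = (-1 - 52/7)² = (-59/7)² = 3481/49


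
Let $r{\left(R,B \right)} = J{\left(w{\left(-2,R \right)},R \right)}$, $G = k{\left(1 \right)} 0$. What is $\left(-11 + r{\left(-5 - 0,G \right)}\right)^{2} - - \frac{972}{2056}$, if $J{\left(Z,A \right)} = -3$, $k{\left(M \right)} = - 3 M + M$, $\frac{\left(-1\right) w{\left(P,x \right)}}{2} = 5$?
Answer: $\frac{100987}{514} \approx 196.47$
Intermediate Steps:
$w{\left(P,x \right)} = -10$ ($w{\left(P,x \right)} = \left(-2\right) 5 = -10$)
$k{\left(M \right)} = - 2 M$
$G = 0$ ($G = \left(-2\right) 1 \cdot 0 = \left(-2\right) 0 = 0$)
$r{\left(R,B \right)} = -3$
$\left(-11 + r{\left(-5 - 0,G \right)}\right)^{2} - - \frac{972}{2056} = \left(-11 - 3\right)^{2} - - \frac{972}{2056} = \left(-14\right)^{2} - \left(-972\right) \frac{1}{2056} = 196 - - \frac{243}{514} = 196 + \frac{243}{514} = \frac{100987}{514}$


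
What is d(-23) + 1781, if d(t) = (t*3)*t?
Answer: 3368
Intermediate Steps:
d(t) = 3*t² (d(t) = (3*t)*t = 3*t²)
d(-23) + 1781 = 3*(-23)² + 1781 = 3*529 + 1781 = 1587 + 1781 = 3368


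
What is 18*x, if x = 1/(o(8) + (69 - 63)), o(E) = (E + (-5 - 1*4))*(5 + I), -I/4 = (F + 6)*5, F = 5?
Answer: 18/221 ≈ 0.081448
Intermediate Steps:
I = -220 (I = -4*(5 + 6)*5 = -44*5 = -4*55 = -220)
o(E) = 1935 - 215*E (o(E) = (E + (-5 - 1*4))*(5 - 220) = (E + (-5 - 4))*(-215) = (E - 9)*(-215) = (-9 + E)*(-215) = 1935 - 215*E)
x = 1/221 (x = 1/((1935 - 215*8) + (69 - 63)) = 1/((1935 - 1720) + 6) = 1/(215 + 6) = 1/221 ≈ 0.0045249)
18*x = 18*(1/221) = 18/221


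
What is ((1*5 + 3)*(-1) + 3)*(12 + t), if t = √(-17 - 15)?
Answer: -60 - 20*I*√2 ≈ -60.0 - 28.284*I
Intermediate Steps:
t = 4*I*√2 (t = √(-32) = 4*I*√2 ≈ 5.6569*I)
((1*5 + 3)*(-1) + 3)*(12 + t) = ((1*5 + 3)*(-1) + 3)*(12 + 4*I*√2) = ((5 + 3)*(-1) + 3)*(12 + 4*I*√2) = (8*(-1) + 3)*(12 + 4*I*√2) = (-8 + 3)*(12 + 4*I*√2) = -5*(12 + 4*I*√2) = -60 - 20*I*√2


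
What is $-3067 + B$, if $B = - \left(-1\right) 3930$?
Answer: $863$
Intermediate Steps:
$B = 3930$ ($B = \left(-1\right) \left(-3930\right) = 3930$)
$-3067 + B = -3067 + 3930 = 863$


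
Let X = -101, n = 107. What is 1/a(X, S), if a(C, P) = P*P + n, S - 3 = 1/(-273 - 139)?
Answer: 169744/19687833 ≈ 0.0086218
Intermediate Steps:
S = 1235/412 (S = 3 + 1/(-273 - 139) = 3 + 1/(-412) = 3 - 1/412 = 1235/412 ≈ 2.9976)
a(C, P) = 107 + P² (a(C, P) = P*P + 107 = P² + 107 = 107 + P²)
1/a(X, S) = 1/(107 + (1235/412)²) = 1/(107 + 1525225/169744) = 1/(19687833/169744) = 169744/19687833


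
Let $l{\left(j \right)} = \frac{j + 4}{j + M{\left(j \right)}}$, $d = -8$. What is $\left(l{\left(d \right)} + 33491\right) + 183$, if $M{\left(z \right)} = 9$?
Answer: $33670$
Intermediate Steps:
$l{\left(j \right)} = \frac{4 + j}{9 + j}$ ($l{\left(j \right)} = \frac{j + 4}{j + 9} = \frac{4 + j}{9 + j}$)
$\left(l{\left(d \right)} + 33491\right) + 183 = \left(\frac{4 - 8}{9 - 8} + 33491\right) + 183 = \left(1^{-1} \left(-4\right) + 33491\right) + 183 = \left(1 \left(-4\right) + 33491\right) + 183 = \left(-4 + 33491\right) + 183 = 33487 + 183 = 33670$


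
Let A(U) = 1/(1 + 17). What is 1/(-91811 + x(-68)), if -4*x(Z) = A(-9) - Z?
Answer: -72/6611617 ≈ -1.0890e-5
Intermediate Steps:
A(U) = 1/18
x(Z) = -1/72 + Z/4 (x(Z) = -(1/18 - Z)/4 = -1/72 + Z/4)
1/(-91811 + x(-68)) = 1/(-91811 + (-1/72 + (¼)*(-68))) = 1/(-91811 + (-1/72 - 17)) = 1/(-91811 - 1225/72) = 1/(-6611617/72) = -72/6611617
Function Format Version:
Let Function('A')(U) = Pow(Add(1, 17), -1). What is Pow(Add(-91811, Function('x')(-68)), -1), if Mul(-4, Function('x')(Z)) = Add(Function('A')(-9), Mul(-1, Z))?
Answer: Rational(-72, 6611617) ≈ -1.0890e-5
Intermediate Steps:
Function('A')(U) = Rational(1, 18) (Function('A')(U) = Pow(18, -1) = Rational(1, 18))
Function('x')(Z) = Add(Rational(-1, 72), Mul(Rational(1, 4), Z)) (Function('x')(Z) = Mul(Rational(-1, 4), Add(Rational(1, 18), Mul(-1, Z))) = Add(Rational(-1, 72), Mul(Rational(1, 4), Z)))
Pow(Add(-91811, Function('x')(-68)), -1) = Pow(Add(-91811, Add(Rational(-1, 72), Mul(Rational(1, 4), -68))), -1) = Pow(Add(-91811, Add(Rational(-1, 72), -17)), -1) = Pow(Add(-91811, Rational(-1225, 72)), -1) = Pow(Rational(-6611617, 72), -1) = Rational(-72, 6611617)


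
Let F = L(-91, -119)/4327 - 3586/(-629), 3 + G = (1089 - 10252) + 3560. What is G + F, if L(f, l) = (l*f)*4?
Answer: -15214992512/2721683 ≈ -5590.3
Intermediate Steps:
G = -5606 (G = -3 + ((1089 - 10252) + 3560) = -3 + (-9163 + 3560) = -3 - 5603 = -5606)
L(f, l) = 4*f*l (L(f, l) = (f*l)*4 = 4*f*l)
F = 42762386/2721683 (F = (4*(-91)*(-119))/4327 - 3586/(-629) = 43316*(1/4327) - 3586*(-1/629) = 43316/4327 + 3586/629 = 42762386/2721683 ≈ 15.712)
G + F = -5606 + 42762386/2721683 = -15214992512/2721683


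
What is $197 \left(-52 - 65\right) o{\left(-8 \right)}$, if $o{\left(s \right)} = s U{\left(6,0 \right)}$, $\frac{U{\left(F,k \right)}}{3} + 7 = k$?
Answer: $-3872232$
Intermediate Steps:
$U{\left(F,k \right)} = -21 + 3 k$
$o{\left(s \right)} = - 21 s$ ($o{\left(s \right)} = s \left(-21 + 3 \cdot 0\right) = s \left(-21 + 0\right) = s \left(-21\right) = - 21 s$)
$197 \left(-52 - 65\right) o{\left(-8 \right)} = 197 \left(-52 - 65\right) \left(\left(-21\right) \left(-8\right)\right) = 197 \left(-117\right) 168 = \left(-23049\right) 168 = -3872232$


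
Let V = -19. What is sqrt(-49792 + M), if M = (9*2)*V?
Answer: I*sqrt(50134) ≈ 223.91*I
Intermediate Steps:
M = -342 (M = (9*2)*(-19) = 18*(-19) = -342)
sqrt(-49792 + M) = sqrt(-49792 - 342) = sqrt(-50134) = I*sqrt(50134)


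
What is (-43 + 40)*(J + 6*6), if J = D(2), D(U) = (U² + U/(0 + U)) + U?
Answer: -129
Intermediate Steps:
D(U) = 1 + U + U² (D(U) = (U² + U/U) + U = (U² + 1) + U = (1 + U²) + U = 1 + U + U²)
J = 7 (J = 1 + 2 + 2² = 1 + 2 + 4 = 7)
(-43 + 40)*(J + 6*6) = (-43 + 40)*(7 + 6*6) = -3*(7 + 36) = -3*43 = -129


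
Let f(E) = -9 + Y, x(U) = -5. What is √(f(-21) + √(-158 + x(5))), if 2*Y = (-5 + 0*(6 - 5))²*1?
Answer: √(14 + 4*I*√163)/2 ≈ 2.8929 + 2.2066*I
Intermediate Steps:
Y = 25/2 (Y = ((-5 + 0*(6 - 5))²*1)/2 = ((-5 + 0*1)²*1)/2 = ((-5 + 0)²*1)/2 = ((-5)²*1)/2 = (25*1)/2 = (½)*25 = 25/2 ≈ 12.500)
f(E) = 7/2 (f(E) = -9 + 25/2 = 7/2)
√(f(-21) + √(-158 + x(5))) = √(7/2 + √(-158 - 5)) = √(7/2 + √(-163)) = √(7/2 + I*√163)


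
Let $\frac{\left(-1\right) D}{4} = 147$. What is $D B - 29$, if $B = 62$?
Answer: $-36485$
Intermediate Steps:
$D = -588$ ($D = \left(-4\right) 147 = -588$)
$D B - 29 = \left(-588\right) 62 - 29 = -36456 - 29 = -36485$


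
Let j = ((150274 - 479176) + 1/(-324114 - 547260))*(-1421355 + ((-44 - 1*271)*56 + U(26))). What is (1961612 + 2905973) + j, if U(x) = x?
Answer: 58915419754575853/124482 ≈ 4.7328e+11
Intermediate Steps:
j = 58914813827859883/124482 (j = ((150274 - 479176) + 1/(-324114 - 547260))*(-1421355 + ((-44 - 1*271)*56 + 26)) = (-328902 + 1/(-871374))*(-1421355 + ((-44 - 271)*56 + 26)) = (-328902 - 1/871374)*(-1421355 + (-315*56 + 26)) = -286596651349*(-1421355 + (-17640 + 26))/871374 = -286596651349*(-1421355 - 17614)/871374 = -286596651349/871374*(-1438969) = 58914813827859883/124482 ≈ 4.7328e+11)
(1961612 + 2905973) + j = (1961612 + 2905973) + 58914813827859883/124482 = 4867585 + 58914813827859883/124482 = 58915419754575853/124482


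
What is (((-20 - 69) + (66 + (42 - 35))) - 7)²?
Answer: 529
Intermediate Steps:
(((-20 - 69) + (66 + (42 - 35))) - 7)² = ((-89 + (66 + 7)) - 7)² = ((-89 + 73) - 7)² = (-16 - 7)² = (-23)² = 529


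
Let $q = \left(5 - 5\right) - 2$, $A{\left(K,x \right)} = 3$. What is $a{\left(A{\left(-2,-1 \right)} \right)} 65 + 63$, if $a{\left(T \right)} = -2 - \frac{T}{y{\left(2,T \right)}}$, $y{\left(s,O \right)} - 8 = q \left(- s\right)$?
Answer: $- \frac{333}{4} \approx -83.25$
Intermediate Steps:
$q = -2$ ($q = 0 - 2 = -2$)
$y{\left(s,O \right)} = 8 + 2 s$ ($y{\left(s,O \right)} = 8 - 2 \left(- s\right) = 8 + 2 s$)
$a{\left(T \right)} = -2 - \frac{T}{12}$ ($a{\left(T \right)} = -2 - \frac{T}{8 + 2 \cdot 2} = -2 - \frac{T}{8 + 4} = -2 - \frac{T}{12}$)
$a{\left(A{\left(-2,-1 \right)} \right)} 65 + 63 = \left(-2 - \frac{1}{4}\right) 65 + 63 = \left(- \frac{9}{4}\right) 65 + 63 = - \frac{585}{4} + 63 = - \frac{333}{4}$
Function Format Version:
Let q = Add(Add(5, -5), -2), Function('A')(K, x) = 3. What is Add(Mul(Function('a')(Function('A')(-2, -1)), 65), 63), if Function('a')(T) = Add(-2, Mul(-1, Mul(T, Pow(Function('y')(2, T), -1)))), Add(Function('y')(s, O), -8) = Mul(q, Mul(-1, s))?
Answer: Rational(-333, 4) ≈ -83.250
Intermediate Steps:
q = -2 (q = Add(0, -2) = -2)
Function('y')(s, O) = Add(8, Mul(2, s)) (Function('y')(s, O) = Add(8, Mul(-2, Mul(-1, s))) = Add(8, Mul(2, s)))
Function('a')(T) = Add(-2, Mul(Rational(-1, 12), T)) (Function('a')(T) = Add(-2, Mul(-1, Mul(T, Pow(Add(8, Mul(2, 2)), -1)))) = Add(-2, Mul(-1, Mul(T, Pow(Add(8, 4), -1)))) = Add(-2, Mul(-1, Mul(T, Pow(12, -1)))) = Add(-2, Mul(-1, Mul(T, Rational(1, 12)))) = Add(-2, Mul(-1, Mul(Rational(1, 12), T))) = Add(-2, Mul(Rational(-1, 12), T)))
Add(Mul(Function('a')(Function('A')(-2, -1)), 65), 63) = Add(Mul(Add(-2, Mul(Rational(-1, 12), 3)), 65), 63) = Add(Mul(Add(-2, Rational(-1, 4)), 65), 63) = Add(Mul(Rational(-9, 4), 65), 63) = Add(Rational(-585, 4), 63) = Rational(-333, 4)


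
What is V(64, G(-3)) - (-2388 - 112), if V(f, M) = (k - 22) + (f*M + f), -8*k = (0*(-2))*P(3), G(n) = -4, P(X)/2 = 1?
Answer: 2286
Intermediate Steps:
P(X) = 2 (P(X) = 2*1 = 2)
k = 0 (k = -0*(-2)*2/8 = -0*2 = -1/8*0 = 0)
V(f, M) = -22 + f + M*f (V(f, M) = (0 - 22) + (f*M + f) = -22 + (M*f + f) = -22 + (f + M*f) = -22 + f + M*f)
V(64, G(-3)) - (-2388 - 112) = (-22 + 64 - 4*64) - (-2388 - 112) = (-22 + 64 - 256) - 1*(-2500) = -214 + 2500 = 2286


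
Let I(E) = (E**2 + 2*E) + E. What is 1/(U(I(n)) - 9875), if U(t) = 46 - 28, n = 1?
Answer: -1/9857 ≈ -0.00010145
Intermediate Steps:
I(E) = E**2 + 3*E
U(t) = 18
1/(U(I(n)) - 9875) = 1/(18 - 9875) = 1/(-9857) = -1/9857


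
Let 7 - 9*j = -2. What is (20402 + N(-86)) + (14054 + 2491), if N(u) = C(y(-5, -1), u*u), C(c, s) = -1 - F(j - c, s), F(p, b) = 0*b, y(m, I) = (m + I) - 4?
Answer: 36946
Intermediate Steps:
j = 1 (j = 7/9 - ⅑*(-2) = 7/9 + 2/9 = 1)
y(m, I) = -4 + I + m (y(m, I) = (I + m) - 4 = -4 + I + m)
F(p, b) = 0
C(c, s) = -1 (C(c, s) = -1 - 1*0 = -1 + 0 = -1)
N(u) = -1
(20402 + N(-86)) + (14054 + 2491) = (20402 - 1) + (14054 + 2491) = 20401 + 16545 = 36946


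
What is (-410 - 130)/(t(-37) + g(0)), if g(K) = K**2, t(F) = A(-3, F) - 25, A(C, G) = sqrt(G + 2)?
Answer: 225/11 + 9*I*sqrt(35)/11 ≈ 20.455 + 4.8404*I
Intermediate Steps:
A(C, G) = sqrt(2 + G)
t(F) = -25 + sqrt(2 + F) (t(F) = sqrt(2 + F) - 25 = -25 + sqrt(2 + F))
(-410 - 130)/(t(-37) + g(0)) = (-410 - 130)/((-25 + sqrt(2 - 37)) + 0**2) = -540/((-25 + sqrt(-35)) + 0) = -540/((-25 + I*sqrt(35)) + 0) = -540/(-25 + I*sqrt(35))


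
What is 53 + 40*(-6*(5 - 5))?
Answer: 53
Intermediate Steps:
53 + 40*(-6*(5 - 5)) = 53 + 40*(-6*0) = 53 + 40*0 = 53 + 0 = 53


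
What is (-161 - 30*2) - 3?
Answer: -224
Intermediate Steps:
(-161 - 30*2) - 3 = (-161 - 60) - 3 = -221 - 3 = -224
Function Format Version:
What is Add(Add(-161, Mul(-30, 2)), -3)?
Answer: -224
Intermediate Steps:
Add(Add(-161, Mul(-30, 2)), -3) = Add(Add(-161, -60), -3) = Add(-221, -3) = -224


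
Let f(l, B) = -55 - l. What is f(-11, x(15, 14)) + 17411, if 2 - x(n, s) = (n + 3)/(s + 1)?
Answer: 17367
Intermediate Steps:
x(n, s) = 2 - (3 + n)/(1 + s) (x(n, s) = 2 - (n + 3)/(s + 1) = 2 - (3 + n)/(1 + s))
f(-11, x(15, 14)) + 17411 = (-55 - 1*(-11)) + 17411 = (-55 + 11) + 17411 = -44 + 17411 = 17367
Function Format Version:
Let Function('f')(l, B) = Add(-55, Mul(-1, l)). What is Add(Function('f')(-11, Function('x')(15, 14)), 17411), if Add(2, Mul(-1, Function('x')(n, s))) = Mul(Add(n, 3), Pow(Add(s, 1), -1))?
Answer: 17367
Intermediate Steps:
Function('x')(n, s) = Add(2, Mul(-1, Pow(Add(1, s), -1), Add(3, n))) (Function('x')(n, s) = Add(2, Mul(-1, Mul(Add(n, 3), Pow(Add(s, 1), -1)))) = Add(2, Mul(-1, Mul(Add(3, n), Pow(Add(1, s), -1)))) = Add(2, Mul(-1, Mul(Pow(Add(1, s), -1), Add(3, n)))) = Add(2, Mul(-1, Pow(Add(1, s), -1), Add(3, n))))
Add(Function('f')(-11, Function('x')(15, 14)), 17411) = Add(Add(-55, Mul(-1, -11)), 17411) = Add(Add(-55, 11), 17411) = Add(-44, 17411) = 17367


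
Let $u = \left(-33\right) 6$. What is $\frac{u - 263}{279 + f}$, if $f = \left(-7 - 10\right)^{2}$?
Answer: $- \frac{461}{568} \approx -0.81162$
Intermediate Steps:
$f = 289$ ($f = \left(-17\right)^{2} = 289$)
$u = -198$
$\frac{u - 263}{279 + f} = \frac{-198 - 263}{279 + 289} = - \frac{461}{568}$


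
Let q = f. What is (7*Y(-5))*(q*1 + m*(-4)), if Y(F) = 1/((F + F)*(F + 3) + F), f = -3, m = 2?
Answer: -77/15 ≈ -5.1333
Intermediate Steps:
q = -3
Y(F) = 1/(F + 2*F*(3 + F)) (Y(F) = 1/((2*F)*(3 + F) + F) = 1/(2*F*(3 + F) + F) = 1/(F + 2*F*(3 + F)))
(7*Y(-5))*(q*1 + m*(-4)) = (7*(1/((-5)*(7 + 2*(-5)))))*(-3*1 + 2*(-4)) = (7*(-1/(5*(7 - 10))))*(-3 - 8) = (7*(-⅕/(-3)))*(-11) = (7*(-⅕*(-⅓)))*(-11) = (7*(1/15))*(-11) = (7/15)*(-11) = -77/15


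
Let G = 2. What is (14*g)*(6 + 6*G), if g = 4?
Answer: 1008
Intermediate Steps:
(14*g)*(6 + 6*G) = (14*4)*(6 + 6*2) = 56*(6 + 12) = 56*18 = 1008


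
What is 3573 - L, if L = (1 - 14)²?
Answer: 3404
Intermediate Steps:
L = 169 (L = (-13)² = 169)
3573 - L = 3573 - 1*169 = 3573 - 169 = 3404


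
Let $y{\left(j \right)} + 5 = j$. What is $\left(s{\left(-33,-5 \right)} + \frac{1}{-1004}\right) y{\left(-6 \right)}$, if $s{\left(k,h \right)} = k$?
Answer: $\frac{364463}{1004} \approx 363.01$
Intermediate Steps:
$y{\left(j \right)} = -5 + j$
$\left(s{\left(-33,-5 \right)} + \frac{1}{-1004}\right) y{\left(-6 \right)} = \left(-33 + \frac{1}{-1004}\right) \left(-5 - 6\right) = \left(-33 - \frac{1}{1004}\right) \left(-11\right) = \left(- \frac{33133}{1004}\right) \left(-11\right) = \frac{364463}{1004}$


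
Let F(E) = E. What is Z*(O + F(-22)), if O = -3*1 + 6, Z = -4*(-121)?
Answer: -9196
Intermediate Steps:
Z = 484
O = 3 (O = -3 + 6 = 3)
Z*(O + F(-22)) = 484*(3 - 22) = 484*(-19) = -9196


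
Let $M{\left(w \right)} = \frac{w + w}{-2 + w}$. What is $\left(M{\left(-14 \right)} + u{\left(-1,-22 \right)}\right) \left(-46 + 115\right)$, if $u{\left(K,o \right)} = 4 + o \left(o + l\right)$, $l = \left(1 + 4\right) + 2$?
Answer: $\frac{92667}{4} \approx 23167.0$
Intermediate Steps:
$l = 7$ ($l = 5 + 2 = 7$)
$M{\left(w \right)} = \frac{2 w}{-2 + w}$
$u{\left(K,o \right)} = 4 + o \left(7 + o\right)$ ($u{\left(K,o \right)} = 4 + o \left(o + 7\right) = 4 + o \left(7 + o\right)$)
$\left(M{\left(-14 \right)} + u{\left(-1,-22 \right)}\right) \left(-46 + 115\right) = \left(2 \left(-14\right) \frac{1}{-2 - 14} + \left(4 + \left(-22\right)^{2} + 7 \left(-22\right)\right)\right) \left(-46 + 115\right) = \left(2 \left(-14\right) \frac{1}{-16} + \left(4 + 484 - 154\right)\right) 69 = \left(2 \left(-14\right) \left(- \frac{1}{16}\right) + 334\right) 69 = \left(\frac{7}{4} + 334\right) 69 = \frac{1343}{4} \cdot 69 = \frac{92667}{4}$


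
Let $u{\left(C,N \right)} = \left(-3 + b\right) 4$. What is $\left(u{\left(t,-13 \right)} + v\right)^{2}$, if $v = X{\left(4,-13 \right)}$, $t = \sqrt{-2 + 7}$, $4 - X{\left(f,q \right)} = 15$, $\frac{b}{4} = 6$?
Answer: $5329$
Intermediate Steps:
$b = 24$ ($b = 4 \cdot 6 = 24$)
$X{\left(f,q \right)} = -11$ ($X{\left(f,q \right)} = 4 - 15 = -11$)
$t = \sqrt{5} \approx 2.2361$
$v = -11$
$u{\left(C,N \right)} = 84$ ($u{\left(C,N \right)} = \left(-3 + 24\right) 4 = 21 \cdot 4 = 84$)
$\left(u{\left(t,-13 \right)} + v\right)^{2} = \left(84 - 11\right)^{2} = 73^{2} = 5329$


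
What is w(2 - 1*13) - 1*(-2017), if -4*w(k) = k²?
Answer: 7947/4 ≈ 1986.8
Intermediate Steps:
w(k) = -k²/4
w(2 - 1*13) - 1*(-2017) = -(2 - 1*13)²/4 - 1*(-2017) = -(2 - 13)²/4 + 2017 = -¼*(-11)² + 2017 = -¼*121 + 2017 = -121/4 + 2017 = 7947/4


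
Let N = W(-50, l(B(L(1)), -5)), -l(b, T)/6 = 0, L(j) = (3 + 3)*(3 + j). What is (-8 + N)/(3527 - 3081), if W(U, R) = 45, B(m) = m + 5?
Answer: 37/446 ≈ 0.082960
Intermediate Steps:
L(j) = 18 + 6*j (L(j) = 6*(3 + j) = 18 + 6*j)
B(m) = 5 + m
l(b, T) = 0 (l(b, T) = -6*0 = 0)
N = 45
(-8 + N)/(3527 - 3081) = (-8 + 45)/(3527 - 3081) = 37/446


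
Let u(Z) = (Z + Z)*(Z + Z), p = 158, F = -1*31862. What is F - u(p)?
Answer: -131718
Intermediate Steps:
F = -31862
u(Z) = 4*Z² (u(Z) = (2*Z)*(2*Z) = 4*Z²)
F - u(p) = -31862 - 4*158² = -31862 - 4*24964 = -31862 - 1*99856 = -31862 - 99856 = -131718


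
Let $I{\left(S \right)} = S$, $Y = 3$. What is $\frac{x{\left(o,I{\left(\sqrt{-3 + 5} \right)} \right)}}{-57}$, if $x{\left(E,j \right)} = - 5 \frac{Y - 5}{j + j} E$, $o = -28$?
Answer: $\frac{70 \sqrt{2}}{57} \approx 1.7368$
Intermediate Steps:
$x{\left(E,j \right)} = \frac{5 E}{j}$ ($x{\left(E,j \right)} = - 5 \frac{3 - 5}{j + j} E = - 5 \left(- \frac{2}{2 j}\right) E = - 5 \left(- 2 \frac{1}{2 j}\right) E = - 5 \left(- \frac{1}{j}\right) E = \frac{5}{j} E = \frac{5 E}{j}$)
$\frac{x{\left(o,I{\left(\sqrt{-3 + 5} \right)} \right)}}{-57} = \frac{5 \left(-28\right) \frac{1}{\sqrt{-3 + 5}}}{-57} = 5 \left(-28\right) \frac{1}{\sqrt{2}} \left(- \frac{1}{57}\right) = 5 \left(-28\right) \frac{\sqrt{2}}{2} \left(- \frac{1}{57}\right) = - 70 \sqrt{2} \left(- \frac{1}{57}\right) = \frac{70 \sqrt{2}}{57}$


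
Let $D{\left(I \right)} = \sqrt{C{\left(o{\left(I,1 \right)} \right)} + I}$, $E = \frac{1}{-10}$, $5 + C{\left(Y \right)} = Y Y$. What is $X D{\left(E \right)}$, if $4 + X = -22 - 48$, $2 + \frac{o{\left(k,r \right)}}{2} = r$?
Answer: $- \frac{37 i \sqrt{110}}{5} \approx - 77.612 i$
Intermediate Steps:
$o{\left(k,r \right)} = -4 + 2 r$
$C{\left(Y \right)} = -5 + Y^{2}$ ($C{\left(Y \right)} = -5 + Y Y = -5 + Y^{2}$)
$E = - \frac{1}{10} \approx -0.1$
$D{\left(I \right)} = \sqrt{-1 + I}$ ($D{\left(I \right)} = \sqrt{\left(-5 + \left(-4 + 2 \cdot 1\right)^{2}\right) + I} = \sqrt{\left(-5 + \left(-4 + 2\right)^{2}\right) + I} = \sqrt{\left(-5 + \left(-2\right)^{2}\right) + I} = \sqrt{\left(-5 + 4\right) + I} = \sqrt{-1 + I}$)
$X = -74$ ($X = -4 - 70 = -74$)
$X D{\left(E \right)} = - 74 \sqrt{-1 - \frac{1}{10}} = - 74 \sqrt{- \frac{11}{10}} = - 74 \frac{i \sqrt{110}}{10} = - \frac{37 i \sqrt{110}}{5}$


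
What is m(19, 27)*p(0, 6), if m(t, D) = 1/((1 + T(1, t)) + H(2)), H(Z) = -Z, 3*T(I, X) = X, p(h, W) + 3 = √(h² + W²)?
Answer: 9/16 ≈ 0.56250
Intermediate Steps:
p(h, W) = -3 + √(W² + h²) (p(h, W) = -3 + √(h² + W²) = -3 + √(W² + h²))
T(I, X) = X/3
m(t, D) = 1/(-1 + t/3) (m(t, D) = 1/((1 + t/3) - 1*2) = 1/((1 + t/3) - 2) = 1/(-1 + t/3))
m(19, 27)*p(0, 6) = (3/(-3 + 19))*(-3 + √(6² + 0²)) = (3/16)*(-3 + √(36 + 0)) = (3*(1/16))*(-3 + √36) = 3*(-3 + 6)/16 = (3/16)*3 = 9/16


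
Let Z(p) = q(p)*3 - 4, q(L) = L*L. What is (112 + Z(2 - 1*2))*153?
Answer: 16524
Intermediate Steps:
q(L) = L²
Z(p) = -4 + 3*p² (Z(p) = p²*3 - 4 = 3*p² - 4 = -4 + 3*p²)
(112 + Z(2 - 1*2))*153 = (112 + (-4 + 3*(2 - 1*2)²))*153 = (112 + (-4 + 3*(2 - 2)²))*153 = (112 + (-4 + 3*0²))*153 = (112 + (-4 + 3*0))*153 = (112 + (-4 + 0))*153 = (112 - 4)*153 = 108*153 = 16524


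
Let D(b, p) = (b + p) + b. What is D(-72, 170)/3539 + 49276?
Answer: 174387790/3539 ≈ 49276.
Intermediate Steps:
D(b, p) = p + 2*b
D(-72, 170)/3539 + 49276 = (170 + 2*(-72))/3539 + 49276 = (170 - 144)*(1/3539) + 49276 = 26*(1/3539) + 49276 = 26/3539 + 49276 = 174387790/3539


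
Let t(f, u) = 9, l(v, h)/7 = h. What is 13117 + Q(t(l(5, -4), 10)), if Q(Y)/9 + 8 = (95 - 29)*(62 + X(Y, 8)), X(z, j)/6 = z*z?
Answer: 338557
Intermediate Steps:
X(z, j) = 6*z² (X(z, j) = 6*(z*z) = 6*z²)
l(v, h) = 7*h
Q(Y) = 36756 + 3564*Y² (Q(Y) = -72 + 9*((95 - 29)*(62 + 6*Y²)) = -72 + 9*(66*(62 + 6*Y²)) = -72 + 9*(4092 + 396*Y²) = -72 + (36828 + 3564*Y²) = 36756 + 3564*Y²)
13117 + Q(t(l(5, -4), 10)) = 13117 + (36756 + 3564*9²) = 13117 + (36756 + 3564*81) = 13117 + (36756 + 288684) = 13117 + 325440 = 338557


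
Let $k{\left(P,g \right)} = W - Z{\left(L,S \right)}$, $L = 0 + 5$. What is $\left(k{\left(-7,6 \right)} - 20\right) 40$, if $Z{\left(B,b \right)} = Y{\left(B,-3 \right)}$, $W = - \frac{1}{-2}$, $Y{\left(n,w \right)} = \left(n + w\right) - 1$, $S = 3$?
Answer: $-820$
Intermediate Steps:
$Y{\left(n,w \right)} = -1 + n + w$
$L = 5$
$W = \frac{1}{2}$ ($W = \left(-1\right) \left(- \frac{1}{2}\right) = \frac{1}{2} \approx 0.5$)
$Z{\left(B,b \right)} = -4 + B$ ($Z{\left(B,b \right)} = -1 + B - 3 = -4 + B$)
$k{\left(P,g \right)} = - \frac{1}{2}$ ($k{\left(P,g \right)} = \frac{1}{2} - \left(-4 + 5\right) = \frac{1}{2} - 1 = - \frac{1}{2}$)
$\left(k{\left(-7,6 \right)} - 20\right) 40 = \left(- \frac{1}{2} - 20\right) 40 = \left(- \frac{41}{2}\right) 40 = -820$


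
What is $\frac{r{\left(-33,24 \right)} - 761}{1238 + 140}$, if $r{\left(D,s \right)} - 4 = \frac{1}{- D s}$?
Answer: $- \frac{599543}{1091376} \approx -0.54935$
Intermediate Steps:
$r{\left(D,s \right)} = 4 - \frac{1}{D s}$ ($r{\left(D,s \right)} = 4 + \frac{1}{- D s} = 4 + \frac{1}{\left(-1\right) D s} = 4 - \frac{1}{D s}$)
$\frac{r{\left(-33,24 \right)} - 761}{1238 + 140} = \frac{\left(4 - \frac{1}{\left(-33\right) 24}\right) - 761}{1238 + 140} = \frac{\left(4 - \left(- \frac{1}{33}\right) \frac{1}{24}\right) - 761}{1378} = \left(\left(4 + \frac{1}{792}\right) - 761\right) \frac{1}{1378} = \left(\frac{3169}{792} - 761\right) \frac{1}{1378} = \left(- \frac{599543}{792}\right) \frac{1}{1378} = - \frac{599543}{1091376}$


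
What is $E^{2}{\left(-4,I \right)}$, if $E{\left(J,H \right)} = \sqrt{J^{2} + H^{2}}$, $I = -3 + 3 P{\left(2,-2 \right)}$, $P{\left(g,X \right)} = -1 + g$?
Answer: $16$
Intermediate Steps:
$I = 0$ ($I = -3 + 3 \left(-1 + 2\right) = -3 + 3 \cdot 1 = -3 + 3 = 0$)
$E{\left(J,H \right)} = \sqrt{H^{2} + J^{2}}$
$E^{2}{\left(-4,I \right)} = \left(\sqrt{0^{2} + \left(-4\right)^{2}}\right)^{2} = \left(\sqrt{0 + 16}\right)^{2} = \left(\sqrt{16}\right)^{2} = 4^{2} = 16$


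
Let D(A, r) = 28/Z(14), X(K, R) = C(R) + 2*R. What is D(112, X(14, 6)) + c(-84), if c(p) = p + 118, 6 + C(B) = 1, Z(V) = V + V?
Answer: 35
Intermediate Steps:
Z(V) = 2*V
C(B) = -5 (C(B) = -6 + 1 = -5)
X(K, R) = -5 + 2*R
D(A, r) = 1 (D(A, r) = 28/((2*14)) = 28/28 = 28*(1/28) = 1)
c(p) = 118 + p
D(112, X(14, 6)) + c(-84) = 1 + (118 - 84) = 1 + 34 = 35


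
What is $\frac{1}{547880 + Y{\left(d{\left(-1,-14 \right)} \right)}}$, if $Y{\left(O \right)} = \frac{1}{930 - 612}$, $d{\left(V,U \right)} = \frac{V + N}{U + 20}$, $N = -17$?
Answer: $\frac{318}{174225841} \approx 1.8252 \cdot 10^{-6}$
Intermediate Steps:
$d{\left(V,U \right)} = \frac{-17 + V}{20 + U}$ ($d{\left(V,U \right)} = \frac{V - 17}{U + 20} = \frac{-17 + V}{20 + U}$)
$Y{\left(O \right)} = \frac{1}{318}$
$\frac{1}{547880 + Y{\left(d{\left(-1,-14 \right)} \right)}} = \frac{1}{547880 + \frac{1}{318}} = \frac{1}{\frac{174225841}{318}} = \frac{318}{174225841}$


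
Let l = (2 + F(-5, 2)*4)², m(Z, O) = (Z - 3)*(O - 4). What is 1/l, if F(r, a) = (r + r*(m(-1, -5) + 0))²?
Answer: 1/18742157604 ≈ 5.3356e-11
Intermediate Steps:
m(Z, O) = (-4 + O)*(-3 + Z) (m(Z, O) = (-3 + Z)*(-4 + O) = (-4 + O)*(-3 + Z))
F(r, a) = 1369*r² (F(r, a) = (r + r*((12 - 4*(-1) - 3*(-5) - 5*(-1)) + 0))² = (r + r*((12 + 4 + 15 + 5) + 0))² = (r + r*(36 + 0))² = (r + r*36)² = (r + 36*r)² = (37*r)² = 1369*r²)
l = 18742157604 (l = (2 + (1369*(-5)²)*4)² = (2 + (1369*25)*4)² = (2 + 34225*4)² = (2 + 136900)² = 136902² = 18742157604)
1/l = 1/18742157604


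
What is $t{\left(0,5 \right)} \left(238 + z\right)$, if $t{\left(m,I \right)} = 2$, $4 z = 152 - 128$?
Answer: $488$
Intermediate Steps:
$z = 6$ ($z = \frac{152 - 128}{4} = \frac{1}{4} \cdot 24 = 6$)
$t{\left(0,5 \right)} \left(238 + z\right) = 2 \left(238 + 6\right) = 2 \cdot 244 = 488$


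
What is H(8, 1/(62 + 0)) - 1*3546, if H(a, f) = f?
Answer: -219851/62 ≈ -3546.0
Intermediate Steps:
H(8, 1/(62 + 0)) - 1*3546 = 1/(62 + 0) - 1*3546 = 1/62 - 3546 = -219851/62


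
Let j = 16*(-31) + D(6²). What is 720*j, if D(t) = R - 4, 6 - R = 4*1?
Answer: -358560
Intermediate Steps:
R = 2 (R = 6 - 4 = 2)
D(t) = -2 (D(t) = 2 - 4 = -2)
j = -498 (j = 16*(-31) - 2 = -496 - 2 = -498)
720*j = 720*(-498) = -358560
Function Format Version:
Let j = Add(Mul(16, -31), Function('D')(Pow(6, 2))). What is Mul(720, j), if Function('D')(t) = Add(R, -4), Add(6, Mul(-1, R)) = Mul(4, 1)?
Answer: -358560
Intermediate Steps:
R = 2 (R = Add(6, Mul(-1, Mul(4, 1))) = Add(6, Mul(-1, 4)) = Add(6, -4) = 2)
Function('D')(t) = -2 (Function('D')(t) = Add(2, -4) = -2)
j = -498 (j = Add(Mul(16, -31), -2) = Add(-496, -2) = -498)
Mul(720, j) = Mul(720, -498) = -358560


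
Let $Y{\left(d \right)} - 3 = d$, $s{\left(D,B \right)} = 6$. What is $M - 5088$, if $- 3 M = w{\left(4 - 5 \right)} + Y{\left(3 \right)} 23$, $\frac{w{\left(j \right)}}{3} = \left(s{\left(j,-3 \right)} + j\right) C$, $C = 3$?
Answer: $-5149$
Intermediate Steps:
$w{\left(j \right)} = 54 + 9 j$ ($w{\left(j \right)} = 3 \left(6 + j\right) 3 = 3 \left(18 + 3 j\right) = 54 + 9 j$)
$Y{\left(d \right)} = 3 + d$
$M = -61$ ($M = - \frac{\left(54 + 9 \left(4 - 5\right)\right) + \left(3 + 3\right) 23}{3} = - \frac{\left(54 + 9 \left(-1\right)\right) + 6 \cdot 23}{3} = - \frac{\left(54 - 9\right) + 138}{3} = - \frac{45 + 138}{3} = \left(- \frac{1}{3}\right) 183 = -61$)
$M - 5088 = -61 - 5088 = -5149$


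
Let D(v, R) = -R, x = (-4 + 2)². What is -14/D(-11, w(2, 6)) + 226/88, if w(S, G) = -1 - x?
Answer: -51/220 ≈ -0.23182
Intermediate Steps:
x = 4 (x = (-2)² = 4)
w(S, G) = -5 (w(S, G) = -1 - 1*4 = -1 - 4 = -5)
-14/D(-11, w(2, 6)) + 226/88 = -14/((-1*(-5))) + 226/88 = -14/5 + 226*(1/88) = -14*⅕ + 113/44 = -14/5 + 113/44 = -51/220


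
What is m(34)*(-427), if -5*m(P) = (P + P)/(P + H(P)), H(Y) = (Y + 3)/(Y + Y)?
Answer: 1974448/11745 ≈ 168.11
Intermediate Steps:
H(Y) = (3 + Y)/(2*Y) (H(Y) = (3 + Y)/((2*Y)) = (3 + Y)*(1/(2*Y)) = (3 + Y)/(2*Y))
m(P) = -2*P/(5*(P + (3 + P)/(2*P))) (m(P) = -(P + P)/(5*(P + (3 + P)/(2*P))) = -2*P/(5*(P + (3 + P)/(2*P))))
m(34)*(-427) = -4*34**2/(15 + 5*34 + 10*34**2)*(-427) = -4*1156/(15 + 170 + 10*1156)*(-427) = -4*1156/(15 + 170 + 11560)*(-427) = -4*1156/11745*(-427) = -4*1156*1/11745*(-427) = -4624/11745*(-427) = 1974448/11745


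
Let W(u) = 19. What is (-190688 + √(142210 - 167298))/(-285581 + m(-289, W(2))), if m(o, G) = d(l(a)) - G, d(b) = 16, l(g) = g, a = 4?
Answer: 11918/17849 - 7*I*√2/17849 ≈ 0.66771 - 0.00055462*I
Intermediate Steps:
m(o, G) = 16 - G
(-190688 + √(142210 - 167298))/(-285581 + m(-289, W(2))) = (-190688 + √(142210 - 167298))/(-285581 + (16 - 1*19)) = (-190688 + √(-25088))/(-285581 + (16 - 19)) = (-190688 + 112*I*√2)/(-285581 - 3) = (-190688 + 112*I*√2)/(-285584) = (-190688 + 112*I*√2)*(-1/285584) = 11918/17849 - 7*I*√2/17849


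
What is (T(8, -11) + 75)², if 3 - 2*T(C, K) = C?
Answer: 21025/4 ≈ 5256.3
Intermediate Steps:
T(C, K) = 3/2 - C/2
(T(8, -11) + 75)² = ((3/2 - ½*8) + 75)² = ((3/2 - 4) + 75)² = (-5/2 + 75)² = (145/2)² = 21025/4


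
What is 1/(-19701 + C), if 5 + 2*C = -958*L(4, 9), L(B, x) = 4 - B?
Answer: -2/39407 ≈ -5.0752e-5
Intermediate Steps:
C = -5/2 (C = -5/2 + (-958*(4 - 1*4))/2 = -5/2 + (-958*(4 - 4))/2 = -5/2 + (-958*0)/2 = -5/2 + (½)*0 = -5/2 + 0 = -5/2 ≈ -2.5000)
1/(-19701 + C) = 1/(-19701 - 5/2) = 1/(-39407/2) = -2/39407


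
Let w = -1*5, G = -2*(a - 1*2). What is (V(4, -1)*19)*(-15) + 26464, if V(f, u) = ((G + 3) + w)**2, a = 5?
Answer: 8224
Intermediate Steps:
G = -6 (G = -2*(5 - 1*2) = -2*(5 - 2) = -2*3 = -6)
w = -5
V(f, u) = 64 (V(f, u) = ((-6 + 3) - 5)**2 = (-3 - 5)**2 = (-8)**2 = 64)
(V(4, -1)*19)*(-15) + 26464 = (64*19)*(-15) + 26464 = 1216*(-15) + 26464 = -18240 + 26464 = 8224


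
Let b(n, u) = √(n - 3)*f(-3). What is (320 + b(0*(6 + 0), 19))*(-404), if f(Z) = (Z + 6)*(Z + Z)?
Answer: -129280 + 7272*I*√3 ≈ -1.2928e+5 + 12595.0*I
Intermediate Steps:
f(Z) = 2*Z*(6 + Z) (f(Z) = (6 + Z)*(2*Z) = 2*Z*(6 + Z))
b(n, u) = -18*√(-3 + n) (b(n, u) = √(n - 3)*(2*(-3)*(6 - 3)) = √(-3 + n)*(2*(-3)*3) = √(-3 + n)*(-18) = -18*√(-3 + n))
(320 + b(0*(6 + 0), 19))*(-404) = (320 - 18*√(-3 + 0*(6 + 0)))*(-404) = (320 - 18*√(-3 + 0*6))*(-404) = (320 - 18*√(-3 + 0))*(-404) = (320 - 18*I*√3)*(-404) = -129280 + 7272*I*√3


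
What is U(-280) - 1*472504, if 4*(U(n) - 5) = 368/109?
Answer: -51502299/109 ≈ -4.7250e+5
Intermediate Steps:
U(n) = 637/109 (U(n) = 5 + (368/109)/4 = 5 + (368*(1/109))/4 = 5 + (1/4)*(368/109) = 5 + 92/109 = 637/109)
U(-280) - 1*472504 = 637/109 - 1*472504 = 637/109 - 472504 = -51502299/109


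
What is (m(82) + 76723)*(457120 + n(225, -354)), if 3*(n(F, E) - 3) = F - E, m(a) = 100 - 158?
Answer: 35060131140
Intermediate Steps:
m(a) = -58
n(F, E) = 3 - E/3 + F/3 (n(F, E) = 3 + (F - E)/3 = 3 + (-E/3 + F/3) = 3 - E/3 + F/3)
(m(82) + 76723)*(457120 + n(225, -354)) = (-58 + 76723)*(457120 + (3 - 1/3*(-354) + (1/3)*225)) = 76665*(457120 + (3 + 118 + 75)) = 76665*(457120 + 196) = 76665*457316 = 35060131140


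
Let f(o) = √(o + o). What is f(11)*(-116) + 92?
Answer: 92 - 116*√22 ≈ -452.09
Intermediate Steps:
f(o) = √2*√o (f(o) = √(2*o) = √2*√o)
f(11)*(-116) + 92 = (√2*√11)*(-116) + 92 = √22*(-116) + 92 = -116*√22 + 92 = 92 - 116*√22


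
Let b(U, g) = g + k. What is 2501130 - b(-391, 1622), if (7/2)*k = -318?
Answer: 17497192/7 ≈ 2.4996e+6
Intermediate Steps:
k = -636/7 (k = (2/7)*(-318) = -636/7 ≈ -90.857)
b(U, g) = -636/7 + g (b(U, g) = g - 636/7 = -636/7 + g)
2501130 - b(-391, 1622) = 2501130 - (-636/7 + 1622) = 2501130 - 1*10718/7 = 2501130 - 10718/7 = 17497192/7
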